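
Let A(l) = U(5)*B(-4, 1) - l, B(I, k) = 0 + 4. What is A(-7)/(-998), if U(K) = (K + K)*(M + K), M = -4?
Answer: -47/998 ≈ -0.047094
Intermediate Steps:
B(I, k) = 4
U(K) = 2*K*(-4 + K) (U(K) = (K + K)*(-4 + K) = (2*K)*(-4 + K) = 2*K*(-4 + K))
A(l) = 40 - l (A(l) = (2*5*(-4 + 5))*4 - l = (2*5*1)*4 - l = 10*4 - l = 40 - l)
A(-7)/(-998) = (40 - 1*(-7))/(-998) = (40 + 7)*(-1/998) = 47*(-1/998) = -47/998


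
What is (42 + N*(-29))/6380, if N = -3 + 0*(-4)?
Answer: 129/6380 ≈ 0.020219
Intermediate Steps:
N = -3 (N = -3 + 0 = -3)
(42 + N*(-29))/6380 = (42 - 3*(-29))/6380 = (42 + 87)*(1/6380) = 129*(1/6380) = 129/6380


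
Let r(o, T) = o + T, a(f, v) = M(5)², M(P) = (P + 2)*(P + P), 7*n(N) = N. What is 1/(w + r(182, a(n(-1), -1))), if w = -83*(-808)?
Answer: 1/72146 ≈ 1.3861e-5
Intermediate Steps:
n(N) = N/7
w = 67064
M(P) = 2*P*(2 + P) (M(P) = (2 + P)*(2*P) = 2*P*(2 + P))
a(f, v) = 4900 (a(f, v) = (2*5*(2 + 5))² = (2*5*7)² = 70² = 4900)
r(o, T) = T + o
1/(w + r(182, a(n(-1), -1))) = 1/(67064 + (4900 + 182)) = 1/(67064 + 5082) = 1/72146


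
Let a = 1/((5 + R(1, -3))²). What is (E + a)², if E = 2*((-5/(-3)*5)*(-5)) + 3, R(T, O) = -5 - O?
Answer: 521284/81 ≈ 6435.6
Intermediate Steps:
a = ⅑ (a = 1/((5 + (-5 - 1*(-3)))²) = 1/((5 + (-5 + 3))²) = 1/((5 - 2)²) = 1/(3²) = 1/9 = ⅑ ≈ 0.11111)
E = -241/3 (E = 2*((-5*(-⅓)*5)*(-5)) + 3 = 2*(((5/3)*5)*(-5)) + 3 = 2*((25/3)*(-5)) + 3 = 2*(-125/3) + 3 = -250/3 + 3 = -241/3 ≈ -80.333)
(E + a)² = (-241/3 + ⅑)² = (-722/9)² = 521284/81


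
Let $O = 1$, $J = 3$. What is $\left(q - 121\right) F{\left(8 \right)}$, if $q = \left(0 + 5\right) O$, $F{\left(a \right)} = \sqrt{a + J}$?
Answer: $- 116 \sqrt{11} \approx -384.73$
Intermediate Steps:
$F{\left(a \right)} = \sqrt{3 + a}$ ($F{\left(a \right)} = \sqrt{a + 3} = \sqrt{3 + a}$)
$q = 5$ ($q = \left(0 + 5\right) 1 = 5 \cdot 1 = 5$)
$\left(q - 121\right) F{\left(8 \right)} = \left(5 - 121\right) \sqrt{3 + 8} = - 116 \sqrt{11}$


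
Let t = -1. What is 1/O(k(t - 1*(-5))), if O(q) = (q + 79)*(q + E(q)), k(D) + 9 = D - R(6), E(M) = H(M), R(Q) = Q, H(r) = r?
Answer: -1/1496 ≈ -0.00066845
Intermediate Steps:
E(M) = M
k(D) = -15 + D (k(D) = -9 + (D - 1*6) = -9 + (D - 6) = -9 + (-6 + D) = -15 + D)
O(q) = 2*q*(79 + q) (O(q) = (q + 79)*(q + q) = (79 + q)*(2*q) = 2*q*(79 + q))
1/O(k(t - 1*(-5))) = 1/(2*(-15 + (-1 - 1*(-5)))*(79 + (-15 + (-1 - 1*(-5))))) = 1/(2*(-15 + (-1 + 5))*(79 + (-15 + (-1 + 5)))) = 1/(2*(-15 + 4)*(79 + (-15 + 4))) = 1/(2*(-11)*(79 - 11)) = 1/(2*(-11)*68) = 1/(-1496) = -1/1496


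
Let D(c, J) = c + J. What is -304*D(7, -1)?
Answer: -1824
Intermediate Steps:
D(c, J) = J + c
-304*D(7, -1) = -304*(-1 + 7) = -304*6 = -1824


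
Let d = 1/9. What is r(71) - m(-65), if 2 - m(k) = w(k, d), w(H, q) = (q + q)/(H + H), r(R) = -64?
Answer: -38611/585 ≈ -66.002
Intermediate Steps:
d = 1/9 (d = 1*(1/9) = 1/9 ≈ 0.11111)
w(H, q) = q/H (w(H, q) = (2*q)/((2*H)) = (2*q)*(1/(2*H)) = q/H)
m(k) = 2 - 1/(9*k)
r(71) - m(-65) = -64 - (2 - 1/9/(-65)) = -64 - (2 - 1/9*(-1/65)) = -64 - (2 + 1/585) = -64 - 1*1171/585 = -64 - 1171/585 = -38611/585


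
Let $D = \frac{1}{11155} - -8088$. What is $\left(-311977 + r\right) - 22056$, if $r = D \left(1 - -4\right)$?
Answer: $- \frac{655005982}{2231} \approx -2.9359 \cdot 10^{5}$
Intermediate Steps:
$D = \frac{90221641}{11155}$ ($D = \frac{1}{11155} + 8088 = \frac{90221641}{11155} \approx 8088.0$)
$r = \frac{90221641}{2231}$ ($r = \frac{90221641 \left(1 - -4\right)}{11155} = \frac{90221641 \left(1 + 4\right)}{11155} = \frac{90221641}{11155} \cdot 5 = \frac{90221641}{2231} \approx 40440.0$)
$\left(-311977 + r\right) - 22056 = \left(-311977 + \frac{90221641}{2231}\right) - 22056 = - \frac{605799046}{2231} - 22056 = - \frac{655005982}{2231}$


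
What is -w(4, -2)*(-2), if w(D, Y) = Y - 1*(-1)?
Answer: -2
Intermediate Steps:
w(D, Y) = 1 + Y (w(D, Y) = Y + 1 = 1 + Y)
-w(4, -2)*(-2) = -(1 - 2)*(-2) = -1*(-1)*(-2) = 1*(-2) = -2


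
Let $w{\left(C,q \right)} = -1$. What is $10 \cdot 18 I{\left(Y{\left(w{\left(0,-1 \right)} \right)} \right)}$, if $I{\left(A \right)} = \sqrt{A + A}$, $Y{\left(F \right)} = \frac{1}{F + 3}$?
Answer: $180$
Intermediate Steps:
$Y{\left(F \right)} = \frac{1}{3 + F}$
$I{\left(A \right)} = \sqrt{2} \sqrt{A}$ ($I{\left(A \right)} = \sqrt{2 A} = \sqrt{2} \sqrt{A}$)
$10 \cdot 18 I{\left(Y{\left(w{\left(0,-1 \right)} \right)} \right)} = 10 \cdot 18 \sqrt{2} \sqrt{\frac{1}{3 - 1}} = 180 \sqrt{2} \sqrt{\frac{1}{2}} = 180 \frac{\sqrt{2}}{\sqrt{2}} = 180 \sqrt{2} \frac{\sqrt{2}}{2} = 180 \cdot 1 = 180$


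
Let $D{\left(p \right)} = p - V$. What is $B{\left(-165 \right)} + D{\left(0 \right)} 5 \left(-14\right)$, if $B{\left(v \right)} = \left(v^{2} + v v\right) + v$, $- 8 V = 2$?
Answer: $\frac{108535}{2} \approx 54268.0$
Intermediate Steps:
$V = - \frac{1}{4}$ ($V = \left(- \frac{1}{8}\right) 2 = - \frac{1}{4} \approx -0.25$)
$D{\left(p \right)} = \frac{1}{4} + p$ ($D{\left(p \right)} = p - - \frac{1}{4} = p + \frac{1}{4} = \frac{1}{4} + p$)
$B{\left(v \right)} = v + 2 v^{2}$ ($B{\left(v \right)} = \left(v^{2} + v^{2}\right) + v = 2 v^{2} + v = v + 2 v^{2}$)
$B{\left(-165 \right)} + D{\left(0 \right)} 5 \left(-14\right) = - 165 \left(1 + 2 \left(-165\right)\right) + \left(\frac{1}{4} + 0\right) 5 \left(-14\right) = - 165 \left(1 - 330\right) + \frac{1}{4} \cdot 5 \left(-14\right) = \left(-165\right) \left(-329\right) + \frac{5}{4} \left(-14\right) = 54285 - \frac{35}{2} = \frac{108535}{2}$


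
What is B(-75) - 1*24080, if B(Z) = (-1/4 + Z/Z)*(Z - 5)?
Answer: -24140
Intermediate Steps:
B(Z) = -15/4 + 3*Z/4 (B(Z) = (-1*1/4 + 1)*(-5 + Z) = (-1/4 + 1)*(-5 + Z) = 3*(-5 + Z)/4 = -15/4 + 3*Z/4)
B(-75) - 1*24080 = (-15/4 + (3/4)*(-75)) - 1*24080 = (-15/4 - 225/4) - 24080 = -60 - 24080 = -24140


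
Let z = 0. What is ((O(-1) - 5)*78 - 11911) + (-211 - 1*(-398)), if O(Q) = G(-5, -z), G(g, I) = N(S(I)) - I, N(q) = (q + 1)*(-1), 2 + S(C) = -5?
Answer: -11646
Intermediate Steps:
S(C) = -7 (S(C) = -2 - 5 = -7)
N(q) = -1 - q (N(q) = (1 + q)*(-1) = -1 - q)
G(g, I) = 6 - I (G(g, I) = (-1 - 1*(-7)) - I = (-1 + 7) - I = 6 - I)
O(Q) = 6 (O(Q) = 6 - (-1)*0 = 6 - 1*0 = 6 + 0 = 6)
((O(-1) - 5)*78 - 11911) + (-211 - 1*(-398)) = ((6 - 5)*78 - 11911) + (-211 - 1*(-398)) = (1*78 - 11911) + (-211 + 398) = (78 - 11911) + 187 = -11833 + 187 = -11646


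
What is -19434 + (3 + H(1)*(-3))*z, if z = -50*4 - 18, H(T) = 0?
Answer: -20088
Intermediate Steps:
z = -218 (z = -25*8 - 18 = -200 - 18 = -218)
-19434 + (3 + H(1)*(-3))*z = -19434 + (3 + 0*(-3))*(-218) = -19434 + (3 + 0)*(-218) = -19434 + 3*(-218) = -19434 - 654 = -20088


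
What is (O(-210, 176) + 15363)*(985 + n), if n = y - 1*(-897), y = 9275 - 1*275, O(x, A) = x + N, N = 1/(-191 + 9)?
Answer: 15005434645/91 ≈ 1.6489e+8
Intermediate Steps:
N = -1/182 (N = 1/(-182) = -1/182 ≈ -0.0054945)
O(x, A) = -1/182 + x (O(x, A) = x - 1/182 = -1/182 + x)
y = 9000 (y = 9275 - 275 = 9000)
n = 9897 (n = 9000 - 1*(-897) = 9000 + 897 = 9897)
(O(-210, 176) + 15363)*(985 + n) = ((-1/182 - 210) + 15363)*(985 + 9897) = (-38221/182 + 15363)*10882 = (2757845/182)*10882 = 15005434645/91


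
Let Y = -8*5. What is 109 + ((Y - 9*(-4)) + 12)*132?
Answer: 1165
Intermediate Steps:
Y = -40
109 + ((Y - 9*(-4)) + 12)*132 = 109 + ((-40 - 9*(-4)) + 12)*132 = 109 + ((-40 + 36) + 12)*132 = 109 + (-4 + 12)*132 = 109 + 8*132 = 109 + 1056 = 1165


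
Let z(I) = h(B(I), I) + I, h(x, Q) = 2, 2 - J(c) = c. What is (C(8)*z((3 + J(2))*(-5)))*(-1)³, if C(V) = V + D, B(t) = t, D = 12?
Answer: 260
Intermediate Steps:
J(c) = 2 - c
z(I) = 2 + I
C(V) = 12 + V (C(V) = V + 12 = 12 + V)
(C(8)*z((3 + J(2))*(-5)))*(-1)³ = ((12 + 8)*(2 + (3 + (2 - 1*2))*(-5)))*(-1)³ = (20*(2 + (3 + (2 - 2))*(-5)))*(-1) = (20*(2 + (3 + 0)*(-5)))*(-1) = (20*(2 + 3*(-5)))*(-1) = (20*(2 - 15))*(-1) = (20*(-13))*(-1) = -260*(-1) = 260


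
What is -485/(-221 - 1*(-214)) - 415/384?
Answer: 183335/2688 ≈ 68.205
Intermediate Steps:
-485/(-221 - 1*(-214)) - 415/384 = -485/(-221 + 214) - 415*1/384 = -485/(-7) - 415/384 = -485*(-⅐) - 415/384 = 485/7 - 415/384 = 183335/2688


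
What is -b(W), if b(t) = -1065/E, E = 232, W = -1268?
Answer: 1065/232 ≈ 4.5905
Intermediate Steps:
b(t) = -1065/232
-b(W) = -1*(-1065/232) = 1065/232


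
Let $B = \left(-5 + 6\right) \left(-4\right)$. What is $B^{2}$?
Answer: $16$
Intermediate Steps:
$B = -4$ ($B = 1 \left(-4\right) = -4$)
$B^{2} = \left(-4\right)^{2} = 16$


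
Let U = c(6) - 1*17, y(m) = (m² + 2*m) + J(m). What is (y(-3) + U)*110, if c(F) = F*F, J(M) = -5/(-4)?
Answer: 5115/2 ≈ 2557.5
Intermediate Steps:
J(M) = 5/4 (J(M) = -5*(-¼) = 5/4)
c(F) = F²
y(m) = 5/4 + m² + 2*m (y(m) = (m² + 2*m) + 5/4 = 5/4 + m² + 2*m)
U = 19 (U = 6² - 1*17 = 36 - 17 = 19)
(y(-3) + U)*110 = ((5/4 + (-3)² + 2*(-3)) + 19)*110 = ((5/4 + 9 - 6) + 19)*110 = (17/4 + 19)*110 = (93/4)*110 = 5115/2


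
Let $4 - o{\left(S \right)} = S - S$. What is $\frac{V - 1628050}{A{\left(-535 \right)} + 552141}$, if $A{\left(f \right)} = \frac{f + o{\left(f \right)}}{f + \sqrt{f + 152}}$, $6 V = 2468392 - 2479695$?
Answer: $- \frac{171956184994594471}{58250358658666386} + \frac{576996577 i \sqrt{383}}{58250358658666386} \approx -2.952 + 1.9385 \cdot 10^{-7} i$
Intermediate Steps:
$o{\left(S \right)} = 4$ ($o{\left(S \right)} = 4 - \left(S - S\right) = 4 - 0 = 4 + 0 = 4$)
$V = - \frac{11303}{6}$ ($V = \frac{2468392 - 2479695}{6} = \frac{1}{6} \left(-11303\right) = - \frac{11303}{6} \approx -1883.8$)
$A{\left(f \right)} = \frac{4 + f}{f + \sqrt{152 + f}}$ ($A{\left(f \right)} = \frac{f + 4}{f + \sqrt{f + 152}} = \frac{4 + f}{f + \sqrt{152 + f}}$)
$\frac{V - 1628050}{A{\left(-535 \right)} + 552141} = \frac{- \frac{11303}{6} - 1628050}{\frac{4 - 535}{-535 + \sqrt{152 - 535}} + 552141} = - \frac{9779603}{6 \left(\frac{1}{-535 + \sqrt{-383}} \left(-531\right) + 552141\right)} = - \frac{9779603}{6 \left(\frac{1}{-535 + i \sqrt{383}} \left(-531\right) + 552141\right)} = - \frac{9779603}{6 \left(- \frac{531}{-535 + i \sqrt{383}} + 552141\right)} = - \frac{9779603}{6 \left(552141 - \frac{531}{-535 + i \sqrt{383}}\right)}$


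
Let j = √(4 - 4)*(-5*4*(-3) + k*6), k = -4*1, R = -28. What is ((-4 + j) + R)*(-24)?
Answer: 768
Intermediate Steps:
k = -4
j = 0 (j = √(4 - 4)*(-5*4*(-3) - 4*6) = √0*(-20*(-3) - 24) = 0*(60 - 24) = 0*36 = 0)
((-4 + j) + R)*(-24) = ((-4 + 0) - 28)*(-24) = (-4 - 28)*(-24) = -32*(-24) = 768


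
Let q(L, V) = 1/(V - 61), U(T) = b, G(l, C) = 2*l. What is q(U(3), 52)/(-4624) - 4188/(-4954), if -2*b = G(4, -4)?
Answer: 87146381/103082832 ≈ 0.84540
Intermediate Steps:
b = -4 ≈ -4.0000
U(T) = -4
q(L, V) = 1/(-61 + V)
q(U(3), 52)/(-4624) - 4188/(-4954) = 1/((-61 + 52)*(-4624)) - 4188/(-4954) = -1/4624/(-9) - 4188*(-1/4954) = -1/9*(-1/4624) + 2094/2477 = 1/41616 + 2094/2477 = 87146381/103082832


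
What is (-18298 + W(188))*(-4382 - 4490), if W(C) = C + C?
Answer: 159003984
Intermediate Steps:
W(C) = 2*C
(-18298 + W(188))*(-4382 - 4490) = (-18298 + 2*188)*(-4382 - 4490) = (-18298 + 376)*(-8872) = -17922*(-8872) = 159003984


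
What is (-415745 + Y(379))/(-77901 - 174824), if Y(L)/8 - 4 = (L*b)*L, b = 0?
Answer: 415713/252725 ≈ 1.6449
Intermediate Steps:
Y(L) = 32 (Y(L) = 32 + 8*((L*0)*L) = 32 + 8*(0*L) = 32 + 8*0 = 32 + 0 = 32)
(-415745 + Y(379))/(-77901 - 174824) = (-415745 + 32)/(-77901 - 174824) = -415713/(-252725) = -415713*(-1/252725) = 415713/252725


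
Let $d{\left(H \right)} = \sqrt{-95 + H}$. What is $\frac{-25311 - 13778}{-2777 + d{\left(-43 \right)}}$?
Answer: $\frac{108550153}{7711867} + \frac{39089 i \sqrt{138}}{7711867} \approx 14.076 + 0.059544 i$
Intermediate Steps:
$\frac{-25311 - 13778}{-2777 + d{\left(-43 \right)}} = \frac{-25311 - 13778}{-2777 + \sqrt{-95 - 43}} = - \frac{39089}{-2777 + \sqrt{-138}} = - \frac{39089}{-2777 + i \sqrt{138}}$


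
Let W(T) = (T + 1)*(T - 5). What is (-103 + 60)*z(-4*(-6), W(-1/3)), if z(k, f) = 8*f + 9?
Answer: 7525/9 ≈ 836.11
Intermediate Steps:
W(T) = (1 + T)*(-5 + T)
z(k, f) = 9 + 8*f
(-103 + 60)*z(-4*(-6), W(-1/3)) = (-103 + 60)*(9 + 8*(-5 + (-1/3)**2 - (-4)/3)) = -43*(9 + 8*(-5 + (-1*1/3)**2 - (-4)/3)) = -43*(9 + 8*(-5 + (-1/3)**2 - 4*(-1/3))) = -43*(9 + 8*(-5 + 1/9 + 4/3)) = -43*(9 + 8*(-32/9)) = -43*(9 - 256/9) = -43*(-175/9) = 7525/9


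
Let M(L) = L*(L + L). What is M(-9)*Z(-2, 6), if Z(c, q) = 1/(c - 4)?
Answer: -27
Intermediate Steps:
M(L) = 2*L² (M(L) = L*(2*L) = 2*L²)
Z(c, q) = 1/(-4 + c)
M(-9)*Z(-2, 6) = (2*(-9)²)/(-4 - 2) = (2*81)/(-6) = 162*(-⅙) = -27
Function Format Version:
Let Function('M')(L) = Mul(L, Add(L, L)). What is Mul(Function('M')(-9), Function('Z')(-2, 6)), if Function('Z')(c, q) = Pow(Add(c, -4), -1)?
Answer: -27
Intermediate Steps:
Function('M')(L) = Mul(2, Pow(L, 2)) (Function('M')(L) = Mul(L, Mul(2, L)) = Mul(2, Pow(L, 2)))
Function('Z')(c, q) = Pow(Add(-4, c), -1)
Mul(Function('M')(-9), Function('Z')(-2, 6)) = Mul(Mul(2, Pow(-9, 2)), Pow(Add(-4, -2), -1)) = Mul(Mul(2, 81), Pow(-6, -1)) = Mul(162, Rational(-1, 6)) = -27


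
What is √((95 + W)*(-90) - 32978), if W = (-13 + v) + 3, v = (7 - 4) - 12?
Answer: I*√39818 ≈ 199.54*I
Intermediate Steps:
v = -9 (v = 3 - 12 = -9)
W = -19 (W = (-13 - 9) + 3 = -22 + 3 = -19)
√((95 + W)*(-90) - 32978) = √((95 - 19)*(-90) - 32978) = √(76*(-90) - 32978) = √(-6840 - 32978) = √(-39818) = I*√39818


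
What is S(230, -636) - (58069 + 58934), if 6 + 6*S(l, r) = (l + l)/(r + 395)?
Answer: -84594122/723 ≈ -1.1700e+5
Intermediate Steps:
S(l, r) = -1 + l/(3*(395 + r)) (S(l, r) = -1 + ((l + l)/(r + 395))/6 = -1 + ((2*l)/(395 + r))/6 = -1 + (2*l/(395 + r))/6 = -1 + l/(3*(395 + r)))
S(230, -636) - (58069 + 58934) = (-395 - 1*(-636) + (1/3)*230)/(395 - 636) - (58069 + 58934) = (-395 + 636 + 230/3)/(-241) - 1*117003 = -1/241*953/3 - 117003 = -953/723 - 117003 = -84594122/723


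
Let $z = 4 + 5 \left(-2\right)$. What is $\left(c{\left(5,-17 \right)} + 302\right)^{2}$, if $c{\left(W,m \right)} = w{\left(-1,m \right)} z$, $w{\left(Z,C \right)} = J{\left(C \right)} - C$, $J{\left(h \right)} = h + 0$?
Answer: $91204$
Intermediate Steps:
$J{\left(h \right)} = h$
$w{\left(Z,C \right)} = 0$ ($w{\left(Z,C \right)} = C - C = 0$)
$z = -6$ ($z = 4 - 10 = -6$)
$c{\left(W,m \right)} = 0$ ($c{\left(W,m \right)} = 0 \left(-6\right) = 0$)
$\left(c{\left(5,-17 \right)} + 302\right)^{2} = \left(0 + 302\right)^{2} = 302^{2} = 91204$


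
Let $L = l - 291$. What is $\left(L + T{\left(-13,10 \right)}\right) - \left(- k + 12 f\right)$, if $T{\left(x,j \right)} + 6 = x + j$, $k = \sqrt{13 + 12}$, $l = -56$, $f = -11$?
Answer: $-219$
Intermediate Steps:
$L = -347$ ($L = -56 - 291 = -347$)
$k = 5$ ($k = \sqrt{25} = 5$)
$T{\left(x,j \right)} = -6 + j + x$ ($T{\left(x,j \right)} = -6 + \left(x + j\right) = -6 + \left(j + x\right) = -6 + j + x$)
$\left(L + T{\left(-13,10 \right)}\right) - \left(- k + 12 f\right) = \left(-347 - 9\right) + \left(5 - -132\right) = \left(-347 - 9\right) + \left(5 + 132\right) = -356 + 137 = -219$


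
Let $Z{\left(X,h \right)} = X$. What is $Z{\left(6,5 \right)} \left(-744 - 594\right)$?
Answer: $-8028$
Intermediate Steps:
$Z{\left(6,5 \right)} \left(-744 - 594\right) = 6 \left(-744 - 594\right) = 6 \left(-1338\right) = -8028$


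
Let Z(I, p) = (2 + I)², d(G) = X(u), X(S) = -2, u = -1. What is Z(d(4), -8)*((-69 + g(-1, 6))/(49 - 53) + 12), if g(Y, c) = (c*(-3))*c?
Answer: 0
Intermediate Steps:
d(G) = -2
g(Y, c) = -3*c² (g(Y, c) = (-3*c)*c = -3*c²)
Z(d(4), -8)*((-69 + g(-1, 6))/(49 - 53) + 12) = (2 - 2)²*((-69 - 3*6²)/(49 - 53) + 12) = 0²*((-69 - 3*36)/(-4) + 12) = 0*((-69 - 108)*(-¼) + 12) = 0*(-177*(-¼) + 12) = 0*(177/4 + 12) = 0*(225/4) = 0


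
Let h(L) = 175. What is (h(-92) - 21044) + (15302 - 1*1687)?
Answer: -7254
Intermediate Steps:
(h(-92) - 21044) + (15302 - 1*1687) = (175 - 21044) + (15302 - 1*1687) = -20869 + (15302 - 1687) = -20869 + 13615 = -7254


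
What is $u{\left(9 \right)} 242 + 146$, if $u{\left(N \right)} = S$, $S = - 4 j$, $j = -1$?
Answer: $1114$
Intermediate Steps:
$S = 4$ ($S = \left(-4\right) \left(-1\right) = 4$)
$u{\left(N \right)} = 4$
$u{\left(9 \right)} 242 + 146 = 4 \cdot 242 + 146 = 968 + 146 = 1114$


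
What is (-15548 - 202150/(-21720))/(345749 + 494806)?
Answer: -33750041/1825685460 ≈ -0.018486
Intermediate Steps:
(-15548 - 202150/(-21720))/(345749 + 494806) = (-15548 - 202150*(-1/21720))/840555 = (-15548 + 20215/2172)*(1/840555) = -33750041/2172*1/840555 = -33750041/1825685460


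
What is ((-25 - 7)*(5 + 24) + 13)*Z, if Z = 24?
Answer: -21960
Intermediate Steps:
((-25 - 7)*(5 + 24) + 13)*Z = ((-25 - 7)*(5 + 24) + 13)*24 = (-32*29 + 13)*24 = (-928 + 13)*24 = -915*24 = -21960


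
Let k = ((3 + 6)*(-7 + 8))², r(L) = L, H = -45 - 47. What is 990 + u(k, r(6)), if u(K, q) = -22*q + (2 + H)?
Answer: 768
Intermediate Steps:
H = -92
k = 81 (k = (9*1)² = 9² = 81)
u(K, q) = -90 - 22*q (u(K, q) = -22*q + (2 - 92) = -22*q - 90 = -90 - 22*q)
990 + u(k, r(6)) = 990 + (-90 - 22*6) = 990 + (-90 - 132) = 990 - 222 = 768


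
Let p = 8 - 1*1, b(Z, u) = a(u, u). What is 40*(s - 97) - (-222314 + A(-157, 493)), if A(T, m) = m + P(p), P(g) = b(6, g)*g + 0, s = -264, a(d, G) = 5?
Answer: 207346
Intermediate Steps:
b(Z, u) = 5
p = 7 (p = 8 - 1 = 7)
P(g) = 5*g (P(g) = 5*g + 0 = 5*g)
A(T, m) = 35 + m (A(T, m) = m + 5*7 = m + 35 = 35 + m)
40*(s - 97) - (-222314 + A(-157, 493)) = 40*(-264 - 97) - (-222314 + (35 + 493)) = 40*(-361) - (-222314 + 528) = -14440 - 1*(-221786) = -14440 + 221786 = 207346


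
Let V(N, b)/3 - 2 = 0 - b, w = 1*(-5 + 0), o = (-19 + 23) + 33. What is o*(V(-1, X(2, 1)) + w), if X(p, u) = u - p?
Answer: 148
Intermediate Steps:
o = 37 (o = 4 + 33 = 37)
w = -5 (w = 1*(-5) = -5)
V(N, b) = 6 - 3*b (V(N, b) = 6 + 3*(0 - b) = 6 + 3*(-b) = 6 - 3*b)
o*(V(-1, X(2, 1)) + w) = 37*((6 - 3*(1 - 1*2)) - 5) = 37*((6 - 3*(1 - 2)) - 5) = 37*((6 - 3*(-1)) - 5) = 37*((6 + 3) - 5) = 37*(9 - 5) = 37*4 = 148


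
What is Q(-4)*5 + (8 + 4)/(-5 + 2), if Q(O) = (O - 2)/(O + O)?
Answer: -1/4 ≈ -0.25000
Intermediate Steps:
Q(O) = (-2 + O)/(2*O) (Q(O) = (-2 + O)/((2*O)) = (-2 + O)*(1/(2*O)) = (-2 + O)/(2*O))
Q(-4)*5 + (8 + 4)/(-5 + 2) = ((1/2)*(-2 - 4)/(-4))*5 + (8 + 4)/(-5 + 2) = ((1/2)*(-1/4)*(-6))*5 + 12/(-3) = (3/4)*5 + 12*(-1/3) = 15/4 - 4 = -1/4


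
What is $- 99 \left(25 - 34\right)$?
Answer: $891$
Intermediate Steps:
$- 99 \left(25 - 34\right) = \left(-99\right) \left(-9\right) = 891$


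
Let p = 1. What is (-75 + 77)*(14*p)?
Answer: 28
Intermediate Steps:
(-75 + 77)*(14*p) = (-75 + 77)*(14*1) = 2*14 = 28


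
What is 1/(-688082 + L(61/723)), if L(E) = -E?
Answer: -723/497483347 ≈ -1.4533e-6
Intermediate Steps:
1/(-688082 + L(61/723)) = 1/(-688082 - 61/723) = 1/(-497483347/723) = -723/497483347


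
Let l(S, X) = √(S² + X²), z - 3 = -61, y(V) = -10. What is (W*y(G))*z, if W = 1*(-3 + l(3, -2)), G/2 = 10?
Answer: -1740 + 580*√13 ≈ 351.22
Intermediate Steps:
G = 20 (G = 2*10 = 20)
z = -58 (z = 3 - 61 = -58)
W = -3 + √13 (W = 1*(-3 + √(3² + (-2)²)) = 1*(-3 + √(9 + 4)) = 1*(-3 + √13) = -3 + √13 ≈ 0.60555)
(W*y(G))*z = ((-3 + √13)*(-10))*(-58) = (30 - 10*√13)*(-58) = -1740 + 580*√13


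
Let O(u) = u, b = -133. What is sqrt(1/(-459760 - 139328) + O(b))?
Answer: I*sqrt(2983409751315)/149772 ≈ 11.533*I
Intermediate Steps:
sqrt(1/(-459760 - 139328) + O(b)) = sqrt(1/(-459760 - 139328) - 133) = sqrt(1/(-599088) - 133) = sqrt(-1/599088 - 133) = sqrt(-79678705/599088) = I*sqrt(2983409751315)/149772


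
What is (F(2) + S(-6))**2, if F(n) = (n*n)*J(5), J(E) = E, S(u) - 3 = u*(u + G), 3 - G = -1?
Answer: 1225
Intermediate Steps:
G = 4 (G = 3 - 1*(-1) = 3 + 1 = 4)
S(u) = 3 + u*(4 + u) (S(u) = 3 + u*(u + 4) = 3 + u*(4 + u))
F(n) = 5*n**2 (F(n) = (n*n)*5 = n**2*5 = 5*n**2)
(F(2) + S(-6))**2 = (5*2**2 + (3 + (-6)**2 + 4*(-6)))**2 = (5*4 + (3 + 36 - 24))**2 = (20 + 15)**2 = 35**2 = 1225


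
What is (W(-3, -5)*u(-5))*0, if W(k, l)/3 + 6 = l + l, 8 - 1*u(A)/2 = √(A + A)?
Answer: 0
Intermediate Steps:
u(A) = 16 - 2*√2*√A (u(A) = 16 - 2*√(A + A) = 16 - 2*√2*√A)
W(k, l) = -18 + 6*l (W(k, l) = -18 + 3*(l + l) = -18 + 3*(2*l) = -18 + 6*l)
(W(-3, -5)*u(-5))*0 = ((-18 + 6*(-5))*(16 - 2*√2*√(-5)))*0 = ((-18 - 30)*(16 - 2*√2*I*√5))*0 = -48*(16 - 2*I*√10)*0 = (-768 + 96*I*√10)*0 = 0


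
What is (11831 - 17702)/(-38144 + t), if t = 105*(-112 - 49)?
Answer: 5871/55049 ≈ 0.10665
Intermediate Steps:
t = -16905 (t = 105*(-161) = -16905)
(11831 - 17702)/(-38144 + t) = (11831 - 17702)/(-38144 - 16905) = -5871/(-55049) = -5871*(-1/55049) = 5871/55049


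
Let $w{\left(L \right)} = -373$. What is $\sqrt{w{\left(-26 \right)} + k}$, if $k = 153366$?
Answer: $\sqrt{152993} \approx 391.14$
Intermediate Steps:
$\sqrt{w{\left(-26 \right)} + k} = \sqrt{-373 + 153366} = \sqrt{152993}$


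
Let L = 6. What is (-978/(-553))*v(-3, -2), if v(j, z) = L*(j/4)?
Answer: -4401/553 ≈ -7.9584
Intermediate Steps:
v(j, z) = 3*j/2 (v(j, z) = 6*(j/4) = 3*j/2)
(-978/(-553))*v(-3, -2) = (-978/(-553))*((3/2)*(-3)) = -978*(-1/553)*(-9/2) = (978/553)*(-9/2) = -4401/553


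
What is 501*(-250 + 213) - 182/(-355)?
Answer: -6580453/355 ≈ -18537.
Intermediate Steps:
501*(-250 + 213) - 182/(-355) = 501*(-37) - 182*(-1/355) = -18537 + 182/355 = -6580453/355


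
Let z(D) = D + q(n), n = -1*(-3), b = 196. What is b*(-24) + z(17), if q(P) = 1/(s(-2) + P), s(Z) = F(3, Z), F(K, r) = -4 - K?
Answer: -18749/4 ≈ -4687.3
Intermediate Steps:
s(Z) = -7 (s(Z) = -4 - 1*3 = -4 - 3 = -7)
n = 3
q(P) = 1/(-7 + P)
z(D) = -1/4 + D (z(D) = D + 1/(-7 + 3) = D + 1/(-4) = D - 1/4 = -1/4 + D)
b*(-24) + z(17) = 196*(-24) + (-1/4 + 17) = -4704 + 67/4 = -18749/4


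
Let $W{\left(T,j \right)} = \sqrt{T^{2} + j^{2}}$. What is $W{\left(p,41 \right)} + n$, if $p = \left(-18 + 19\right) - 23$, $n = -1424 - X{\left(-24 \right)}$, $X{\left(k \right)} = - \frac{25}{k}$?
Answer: $- \frac{34201}{24} + \sqrt{2165} \approx -1378.5$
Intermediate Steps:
$n = - \frac{34201}{24}$ ($n = -1424 - - \frac{25}{-24} = -1424 - \left(-25\right) \left(- \frac{1}{24}\right) = -1424 - \frac{25}{24} = - \frac{34201}{24} \approx -1425.0$)
$p = -22$ ($p = 1 - 23 = -22$)
$W{\left(p,41 \right)} + n = \sqrt{\left(-22\right)^{2} + 41^{2}} - \frac{34201}{24} = \sqrt{484 + 1681} - \frac{34201}{24} = \sqrt{2165} - \frac{34201}{24} = - \frac{34201}{24} + \sqrt{2165}$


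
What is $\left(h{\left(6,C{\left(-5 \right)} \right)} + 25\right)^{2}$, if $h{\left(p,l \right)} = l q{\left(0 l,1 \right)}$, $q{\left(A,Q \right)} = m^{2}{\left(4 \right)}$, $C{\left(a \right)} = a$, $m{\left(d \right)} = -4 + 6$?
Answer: $25$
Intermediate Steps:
$m{\left(d \right)} = 2$
$q{\left(A,Q \right)} = 4$ ($q{\left(A,Q \right)} = 2^{2} = 4$)
$h{\left(p,l \right)} = 4 l$ ($h{\left(p,l \right)} = l 4 = 4 l$)
$\left(h{\left(6,C{\left(-5 \right)} \right)} + 25\right)^{2} = \left(4 \left(-5\right) + 25\right)^{2} = \left(-20 + 25\right)^{2} = 5^{2} = 25$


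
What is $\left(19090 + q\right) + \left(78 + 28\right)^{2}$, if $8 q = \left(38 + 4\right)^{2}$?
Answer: $\frac{61093}{2} \approx 30547.0$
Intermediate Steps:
$q = \frac{441}{2}$ ($q = \frac{\left(38 + 4\right)^{2}}{8} = \frac{42^{2}}{8} = \frac{1}{8} \cdot 1764 = \frac{441}{2} \approx 220.5$)
$\left(19090 + q\right) + \left(78 + 28\right)^{2} = \left(19090 + \frac{441}{2}\right) + \left(78 + 28\right)^{2} = \frac{38621}{2} + 106^{2} = \frac{38621}{2} + 11236 = \frac{61093}{2}$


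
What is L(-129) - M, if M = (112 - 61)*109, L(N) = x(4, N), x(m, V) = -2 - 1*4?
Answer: -5565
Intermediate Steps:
x(m, V) = -6 (x(m, V) = -2 - 4 = -6)
L(N) = -6
M = 5559 (M = 51*109 = 5559)
L(-129) - M = -6 - 1*5559 = -6 - 5559 = -5565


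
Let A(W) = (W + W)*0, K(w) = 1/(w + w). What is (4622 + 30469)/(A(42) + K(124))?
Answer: 8702568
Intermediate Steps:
K(w) = 1/(2*w)
A(W) = 0 (A(W) = (2*W)*0 = 0)
(4622 + 30469)/(A(42) + K(124)) = (4622 + 30469)/(0 + (1/2)/124) = 35091/(0 + (1/2)*(1/124)) = 35091/(0 + 1/248) = 35091/(1/248) = 35091*248 = 8702568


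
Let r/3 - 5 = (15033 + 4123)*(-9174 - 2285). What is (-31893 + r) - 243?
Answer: -658557933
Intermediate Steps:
r = -658525797 (r = 15 + 3*((15033 + 4123)*(-9174 - 2285)) = 15 + 3*(19156*(-11459)) = 15 + 3*(-219508604) = 15 - 658525812 = -658525797)
(-31893 + r) - 243 = (-31893 - 658525797) - 243 = -658557690 - 243 = -658557933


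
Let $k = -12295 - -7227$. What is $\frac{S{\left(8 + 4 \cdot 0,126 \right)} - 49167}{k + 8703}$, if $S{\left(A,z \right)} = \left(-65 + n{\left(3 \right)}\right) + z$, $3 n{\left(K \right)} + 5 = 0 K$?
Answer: $- \frac{147323}{10905} \approx -13.51$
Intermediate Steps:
$n{\left(K \right)} = - \frac{5}{3}$ ($n{\left(K \right)} = - \frac{5}{3} + \frac{0 K}{3} = - \frac{5}{3} + \frac{1}{3} \cdot 0 = - \frac{5}{3} + 0 = - \frac{5}{3}$)
$k = -5068$ ($k = -12295 + 7227 = -5068$)
$S{\left(A,z \right)} = - \frac{200}{3} + z$ ($S{\left(A,z \right)} = \left(-65 - \frac{5}{3}\right) + z = - \frac{200}{3} + z$)
$\frac{S{\left(8 + 4 \cdot 0,126 \right)} - 49167}{k + 8703} = \frac{\left(- \frac{200}{3} + 126\right) - 49167}{-5068 + 8703} = \frac{\frac{178}{3} - 49167}{3635} = \left(- \frac{147323}{3}\right) \frac{1}{3635} = - \frac{147323}{10905}$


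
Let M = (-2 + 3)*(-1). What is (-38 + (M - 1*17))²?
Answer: 3136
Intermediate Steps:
M = -1 (M = 1*(-1) = -1)
(-38 + (M - 1*17))² = (-38 + (-1 - 1*17))² = (-38 + (-1 - 17))² = (-38 - 18)² = (-56)² = 3136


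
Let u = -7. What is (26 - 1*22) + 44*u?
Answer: -304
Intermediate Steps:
(26 - 1*22) + 44*u = (26 - 1*22) + 44*(-7) = (26 - 22) - 308 = 4 - 308 = -304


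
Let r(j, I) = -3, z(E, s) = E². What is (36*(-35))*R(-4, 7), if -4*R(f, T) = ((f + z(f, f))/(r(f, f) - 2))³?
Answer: -108864/25 ≈ -4354.6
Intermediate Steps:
R(f, T) = -(-f/5 - f²/5)³/4 (R(f, T) = -(f + f²)³/(-3 - 2)³/4 = -(-(f + f²)³/125)/4 = -(-f/5 - f²/5)³/4)
(36*(-35))*R(-4, 7) = (36*(-35))*((1/500)*(-4)³*(1 - 4)³) = -63*(-64)*(-3)³/25 = -63*(-64)*(-27)/25 = -1260*432/125 = -108864/25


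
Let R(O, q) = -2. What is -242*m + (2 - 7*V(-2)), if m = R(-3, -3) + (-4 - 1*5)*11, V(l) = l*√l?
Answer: 24444 + 14*I*√2 ≈ 24444.0 + 19.799*I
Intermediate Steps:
V(l) = l^(3/2)
m = -101 (m = -2 + (-4 - 1*5)*11 = -2 + (-4 - 5)*11 = -2 - 9*11 = -2 - 99 = -101)
-242*m + (2 - 7*V(-2)) = -242*(-101) + (2 - (-14)*I*√2) = 24442 + (2 - (-14)*I*√2) = 24442 + (2 + 14*I*√2) = 24444 + 14*I*√2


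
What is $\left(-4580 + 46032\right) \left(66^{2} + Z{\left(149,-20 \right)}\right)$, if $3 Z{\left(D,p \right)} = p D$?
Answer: $\frac{418167776}{3} \approx 1.3939 \cdot 10^{8}$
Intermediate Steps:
$Z{\left(D,p \right)} = \frac{D p}{3}$ ($Z{\left(D,p \right)} = \frac{p D}{3} = \frac{D p}{3}$)
$\left(-4580 + 46032\right) \left(66^{2} + Z{\left(149,-20 \right)}\right) = \left(-4580 + 46032\right) \left(66^{2} + \frac{1}{3} \cdot 149 \left(-20\right)\right) = 41452 \left(4356 - \frac{2980}{3}\right) = 41452 \cdot \frac{10088}{3} = \frac{418167776}{3}$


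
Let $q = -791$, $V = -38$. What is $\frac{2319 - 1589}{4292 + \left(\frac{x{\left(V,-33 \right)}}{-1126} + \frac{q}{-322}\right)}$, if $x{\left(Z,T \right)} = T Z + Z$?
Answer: $\frac{18905540}{111189867} \approx 0.17003$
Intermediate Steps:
$x{\left(Z,T \right)} = Z + T Z$
$\frac{2319 - 1589}{4292 + \left(\frac{x{\left(V,-33 \right)}}{-1126} + \frac{q}{-322}\right)} = \frac{2319 - 1589}{4292 + \left(\frac{\left(-38\right) \left(1 - 33\right)}{-1126} - \frac{791}{-322}\right)} = \frac{730}{4292 + \left(\left(-38\right) \left(-32\right) \left(- \frac{1}{1126}\right) - - \frac{113}{46}\right)} = \frac{730}{4292 + \left(1216 \left(- \frac{1}{1126}\right) + \frac{113}{46}\right)} = \frac{730}{4292 + \left(- \frac{608}{563} + \frac{113}{46}\right)} = \frac{730}{4292 + \frac{35651}{25898}} = \frac{730}{\frac{111189867}{25898}} = 730 \cdot \frac{25898}{111189867} = \frac{18905540}{111189867}$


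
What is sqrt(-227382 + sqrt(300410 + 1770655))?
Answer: sqrt(-227382 + sqrt(2071065)) ≈ 475.33*I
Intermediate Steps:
sqrt(-227382 + sqrt(300410 + 1770655)) = sqrt(-227382 + sqrt(2071065))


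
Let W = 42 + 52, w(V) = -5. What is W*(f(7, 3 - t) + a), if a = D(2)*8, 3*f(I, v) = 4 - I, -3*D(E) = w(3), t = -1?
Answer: 3478/3 ≈ 1159.3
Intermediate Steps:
W = 94
D(E) = 5/3 (D(E) = -⅓*(-5) = 5/3)
f(I, v) = 4/3 - I/3 (f(I, v) = (4 - I)/3 = 4/3 - I/3)
a = 40/3 (a = (5/3)*8 = 40/3 ≈ 13.333)
W*(f(7, 3 - t) + a) = 94*((4/3 - ⅓*7) + 40/3) = 94*((4/3 - 7/3) + 40/3) = 94*(-1 + 40/3) = 94*(37/3) = 3478/3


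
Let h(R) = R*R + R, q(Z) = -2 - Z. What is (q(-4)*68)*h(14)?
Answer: 28560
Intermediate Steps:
h(R) = R + R² (h(R) = R² + R = R + R²)
(q(-4)*68)*h(14) = ((-2 - 1*(-4))*68)*(14*(1 + 14)) = ((-2 + 4)*68)*(14*15) = (2*68)*210 = 136*210 = 28560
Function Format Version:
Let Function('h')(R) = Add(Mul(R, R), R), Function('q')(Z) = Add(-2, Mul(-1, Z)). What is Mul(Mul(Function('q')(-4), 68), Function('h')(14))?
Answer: 28560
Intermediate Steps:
Function('h')(R) = Add(R, Pow(R, 2)) (Function('h')(R) = Add(Pow(R, 2), R) = Add(R, Pow(R, 2)))
Mul(Mul(Function('q')(-4), 68), Function('h')(14)) = Mul(Mul(Add(-2, Mul(-1, -4)), 68), Mul(14, Add(1, 14))) = Mul(Mul(Add(-2, 4), 68), Mul(14, 15)) = Mul(Mul(2, 68), 210) = Mul(136, 210) = 28560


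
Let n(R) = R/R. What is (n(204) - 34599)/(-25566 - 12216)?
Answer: 17299/18891 ≈ 0.91573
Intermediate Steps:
n(R) = 1
(n(204) - 34599)/(-25566 - 12216) = (1 - 34599)/(-25566 - 12216) = -34598/(-37782) = -34598*(-1/37782) = 17299/18891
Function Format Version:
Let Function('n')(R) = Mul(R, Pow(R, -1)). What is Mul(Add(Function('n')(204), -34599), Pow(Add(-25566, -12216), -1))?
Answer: Rational(17299, 18891) ≈ 0.91573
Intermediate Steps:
Function('n')(R) = 1
Mul(Add(Function('n')(204), -34599), Pow(Add(-25566, -12216), -1)) = Mul(Add(1, -34599), Pow(Add(-25566, -12216), -1)) = Mul(-34598, Pow(-37782, -1)) = Mul(-34598, Rational(-1, 37782)) = Rational(17299, 18891)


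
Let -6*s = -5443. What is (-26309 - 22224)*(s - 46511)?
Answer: 13279745059/6 ≈ 2.2133e+9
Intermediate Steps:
s = 5443/6 (s = -⅙*(-5443) = 5443/6 ≈ 907.17)
(-26309 - 22224)*(s - 46511) = (-26309 - 22224)*(5443/6 - 46511) = -48533*(-273623/6) = 13279745059/6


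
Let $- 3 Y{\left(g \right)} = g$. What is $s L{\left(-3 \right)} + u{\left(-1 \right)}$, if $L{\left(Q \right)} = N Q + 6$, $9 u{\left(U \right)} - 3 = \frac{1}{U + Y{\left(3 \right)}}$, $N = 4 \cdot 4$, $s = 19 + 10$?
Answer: $- \frac{21919}{18} \approx -1217.7$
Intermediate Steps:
$s = 29$
$Y{\left(g \right)} = - \frac{g}{3}$
$N = 16$
$u{\left(U \right)} = \frac{1}{3} + \frac{1}{9 \left(-1 + U\right)}$ ($u{\left(U \right)} = \frac{1}{3} + \frac{1}{9 \left(U - 1\right)} = \frac{1}{3} + \frac{1}{9 \left(-1 + U\right)}$)
$L{\left(Q \right)} = 6 + 16 Q$ ($L{\left(Q \right)} = 16 Q + 6 = 6 + 16 Q$)
$s L{\left(-3 \right)} + u{\left(-1 \right)} = 29 \left(6 + 16 \left(-3\right)\right) + \frac{-2 + 3 \left(-1\right)}{9 \left(-1 - 1\right)} = 29 \left(6 - 48\right) + \frac{-2 - 3}{9 \left(-2\right)} = 29 \left(-42\right) + \frac{1}{9} \left(- \frac{1}{2}\right) \left(-5\right) = -1218 + \frac{5}{18} = - \frac{21919}{18}$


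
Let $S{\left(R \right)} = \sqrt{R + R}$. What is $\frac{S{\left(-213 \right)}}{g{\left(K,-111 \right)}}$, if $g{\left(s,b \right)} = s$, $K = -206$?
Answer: $- \frac{i \sqrt{426}}{206} \approx - 0.10019 i$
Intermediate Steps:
$S{\left(R \right)} = \sqrt{2} \sqrt{R}$ ($S{\left(R \right)} = \sqrt{2 R} = \sqrt{2} \sqrt{R}$)
$\frac{S{\left(-213 \right)}}{g{\left(K,-111 \right)}} = \frac{\sqrt{2} \sqrt{-213}}{-206} = \sqrt{2} i \sqrt{213} \left(- \frac{1}{206}\right) = i \sqrt{426} \left(- \frac{1}{206}\right) = - \frac{i \sqrt{426}}{206}$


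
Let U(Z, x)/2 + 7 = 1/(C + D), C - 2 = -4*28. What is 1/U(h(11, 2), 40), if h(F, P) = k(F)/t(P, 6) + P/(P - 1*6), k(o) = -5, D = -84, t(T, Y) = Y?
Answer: -97/1359 ≈ -0.071376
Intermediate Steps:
C = -110 (C = 2 - 4*28 = 2 - 112 = -110)
h(F, P) = -5/6 + P/(-6 + P) (h(F, P) = -5/6 + P/(P - 1*6) = -5*1/6 + P/(P - 6) = -5/6 + P/(-6 + P))
U(Z, x) = -1359/97 (U(Z, x) = -14 + 2/(-110 - 84) = -14 + 2/(-194) = -14 + 2*(-1/194) = -14 - 1/97 = -1359/97)
1/U(h(11, 2), 40) = 1/(-1359/97) = -97/1359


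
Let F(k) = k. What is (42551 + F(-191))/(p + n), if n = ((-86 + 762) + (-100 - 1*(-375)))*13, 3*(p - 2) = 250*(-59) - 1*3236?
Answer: 127080/19109 ≈ 6.6503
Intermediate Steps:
p = -17980/3 (p = 2 + (250*(-59) - 1*3236)/3 = 2 + (-14750 - 3236)/3 = 2 + (⅓)*(-17986) = 2 - 17986/3 = -17980/3 ≈ -5993.3)
n = 12363 (n = (676 + (-100 + 375))*13 = (676 + 275)*13 = 951*13 = 12363)
(42551 + F(-191))/(p + n) = (42551 - 191)/(-17980/3 + 12363) = 42360/(19109/3) = 42360*(3/19109) = 127080/19109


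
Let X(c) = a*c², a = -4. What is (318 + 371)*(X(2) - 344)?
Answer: -248040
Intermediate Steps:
X(c) = -4*c²
(318 + 371)*(X(2) - 344) = (318 + 371)*(-4*2² - 344) = 689*(-4*4 - 344) = 689*(-16 - 344) = 689*(-360) = -248040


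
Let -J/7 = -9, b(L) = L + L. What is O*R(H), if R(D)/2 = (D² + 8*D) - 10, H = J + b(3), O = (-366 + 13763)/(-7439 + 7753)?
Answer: 71044291/157 ≈ 4.5251e+5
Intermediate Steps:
b(L) = 2*L
J = 63 (J = -7*(-9) = 63)
O = 13397/314 ≈ 42.666
H = 69 (H = 63 + 2*3 = 63 + 6 = 69)
R(D) = -20 + 2*D² + 16*D (R(D) = 2*((D² + 8*D) - 10) = 2*(-10 + D² + 8*D) = -20 + 2*D² + 16*D)
O*R(H) = 13397*(-20 + 2*69² + 16*69)/314 = 13397*(-20 + 2*4761 + 1104)/314 = 13397*(-20 + 9522 + 1104)/314 = (13397/314)*10606 = 71044291/157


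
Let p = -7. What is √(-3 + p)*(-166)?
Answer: -166*I*√10 ≈ -524.94*I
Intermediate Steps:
√(-3 + p)*(-166) = √(-3 - 7)*(-166) = √(-10)*(-166) = (I*√10)*(-166) = -166*I*√10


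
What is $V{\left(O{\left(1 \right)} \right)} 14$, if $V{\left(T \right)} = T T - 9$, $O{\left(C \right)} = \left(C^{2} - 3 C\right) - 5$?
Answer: $560$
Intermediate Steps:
$O{\left(C \right)} = -5 + C^{2} - 3 C$
$V{\left(T \right)} = -9 + T^{2}$ ($V{\left(T \right)} = T^{2} - 9 = -9 + T^{2}$)
$V{\left(O{\left(1 \right)} \right)} 14 = \left(-9 + \left(-5 + 1^{2} - 3\right)^{2}\right) 14 = \left(-9 + \left(-5 + 1 - 3\right)^{2}\right) 14 = \left(-9 + \left(-7\right)^{2}\right) 14 = \left(-9 + 49\right) 14 = 40 \cdot 14 = 560$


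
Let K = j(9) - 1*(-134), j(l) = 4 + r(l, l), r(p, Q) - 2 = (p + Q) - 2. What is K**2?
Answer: 24336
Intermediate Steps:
r(p, Q) = Q + p (r(p, Q) = 2 + ((p + Q) - 2) = 2 + ((Q + p) - 2) = 2 + (-2 + Q + p) = Q + p)
j(l) = 4 + 2*l (j(l) = 4 + (l + l) = 4 + 2*l)
K = 156 (K = (4 + 2*9) - 1*(-134) = (4 + 18) + 134 = 22 + 134 = 156)
K**2 = 156**2 = 24336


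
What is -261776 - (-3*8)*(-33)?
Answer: -262568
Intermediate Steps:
-261776 - (-3*8)*(-33) = -261776 - (-24)*(-33) = -261776 - 1*792 = -261776 - 792 = -262568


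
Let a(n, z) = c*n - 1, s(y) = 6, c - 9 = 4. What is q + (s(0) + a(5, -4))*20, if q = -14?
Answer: 1386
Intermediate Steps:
c = 13 (c = 9 + 4 = 13)
a(n, z) = -1 + 13*n (a(n, z) = 13*n - 1 = -1 + 13*n)
q + (s(0) + a(5, -4))*20 = -14 + (6 + (-1 + 13*5))*20 = -14 + (6 + (-1 + 65))*20 = -14 + (6 + 64)*20 = -14 + 70*20 = -14 + 1400 = 1386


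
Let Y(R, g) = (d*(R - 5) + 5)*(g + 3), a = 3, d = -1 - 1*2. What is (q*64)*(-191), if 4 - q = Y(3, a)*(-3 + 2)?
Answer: -855680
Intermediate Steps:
d = -3 (d = -1 - 2 = -3)
Y(R, g) = (3 + g)*(20 - 3*R) (Y(R, g) = (-3*(R - 5) + 5)*(g + 3) = (-3*(-5 + R) + 5)*(3 + g) = ((15 - 3*R) + 5)*(3 + g) = (20 - 3*R)*(3 + g) = (3 + g)*(20 - 3*R))
q = 70 (q = 4 - (60 - 9*3 + 20*3 - 3*3*3)*(-3 + 2) = 4 - (60 - 27 + 60 - 27)*(-1) = 4 - 66*(-1) = 4 - 1*(-66) = 4 + 66 = 70)
(q*64)*(-191) = (70*64)*(-191) = 4480*(-191) = -855680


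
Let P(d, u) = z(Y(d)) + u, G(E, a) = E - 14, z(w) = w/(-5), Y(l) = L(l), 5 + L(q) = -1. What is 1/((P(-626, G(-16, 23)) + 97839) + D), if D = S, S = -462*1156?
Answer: -5/2181309 ≈ -2.2922e-6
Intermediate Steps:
L(q) = -6 (L(q) = -5 - 1 = -6)
Y(l) = -6
z(w) = -w/5 (z(w) = w*(-1/5) = -w/5)
G(E, a) = -14 + E
P(d, u) = 6/5 + u (P(d, u) = -1/5*(-6) + u = 6/5 + u)
S = -534072
D = -534072
1/((P(-626, G(-16, 23)) + 97839) + D) = 1/(((6/5 + (-14 - 16)) + 97839) - 534072) = 1/(((6/5 - 30) + 97839) - 534072) = 1/((-144/5 + 97839) - 534072) = 1/(489051/5 - 534072) = 1/(-2181309/5) = -5/2181309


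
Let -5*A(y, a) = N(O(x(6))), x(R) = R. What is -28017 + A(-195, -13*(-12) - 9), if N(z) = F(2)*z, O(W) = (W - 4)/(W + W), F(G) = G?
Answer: -420256/15 ≈ -28017.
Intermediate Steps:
O(W) = (-4 + W)/(2*W) (O(W) = (-4 + W)/((2*W)) = (-4 + W)*(1/(2*W)) = (-4 + W)/(2*W))
N(z) = 2*z
A(y, a) = -1/15 (A(y, a) = -2*(½)*(-4 + 6)/6/5 = -2*(½)*(⅙)*2/5 = -2/(5*6) = -⅕*⅓ = -1/15)
-28017 + A(-195, -13*(-12) - 9) = -28017 - 1/15 = -420256/15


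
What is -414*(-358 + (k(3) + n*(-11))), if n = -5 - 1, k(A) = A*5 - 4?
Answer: 116334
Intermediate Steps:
k(A) = -4 + 5*A (k(A) = 5*A - 4 = -4 + 5*A)
n = -6
-414*(-358 + (k(3) + n*(-11))) = -414*(-358 + ((-4 + 5*3) - 6*(-11))) = -414*(-358 + ((-4 + 15) + 66)) = -414*(-358 + (11 + 66)) = -414*(-358 + 77) = -414*(-281) = 116334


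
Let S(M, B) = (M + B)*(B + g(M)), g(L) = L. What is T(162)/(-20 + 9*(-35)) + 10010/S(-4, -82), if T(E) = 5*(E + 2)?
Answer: -271137/247766 ≈ -1.0943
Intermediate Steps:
T(E) = 10 + 5*E (T(E) = 5*(2 + E) = 10 + 5*E)
S(M, B) = (B + M)² (S(M, B) = (M + B)*(B + M) = (B + M)*(B + M) = (B + M)²)
T(162)/(-20 + 9*(-35)) + 10010/S(-4, -82) = (10 + 5*162)/(-20 + 9*(-35)) + 10010/((-82)² + (-4)² + 2*(-82)*(-4)) = (10 + 810)/(-20 - 315) + 10010/(6724 + 16 + 656) = 820/(-335) + 10010/7396 = 820*(-1/335) + 10010*(1/7396) = -164/67 + 5005/3698 = -271137/247766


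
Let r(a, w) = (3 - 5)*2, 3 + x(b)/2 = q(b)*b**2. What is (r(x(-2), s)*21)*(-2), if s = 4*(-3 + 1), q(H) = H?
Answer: 168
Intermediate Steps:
s = -8 (s = 4*(-2) = -8)
x(b) = -6 + 2*b**3 (x(b) = -6 + 2*(b*b**2) = -6 + 2*b**3)
r(a, w) = -4 (r(a, w) = -2*2 = -4)
(r(x(-2), s)*21)*(-2) = -4*21*(-2) = -84*(-2) = 168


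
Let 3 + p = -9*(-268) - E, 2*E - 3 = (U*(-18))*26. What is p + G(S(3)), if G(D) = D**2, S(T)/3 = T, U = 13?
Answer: 11061/2 ≈ 5530.5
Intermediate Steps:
E = -6081/2 (E = 3/2 + ((13*(-18))*26)/2 = 3/2 + (-234*26)/2 = 3/2 + (1/2)*(-6084) = 3/2 - 3042 = -6081/2 ≈ -3040.5)
S(T) = 3*T
p = 10899/2 (p = -3 + (-9*(-268) - 1*(-6081/2)) = -3 + (2412 + 6081/2) = -3 + 10905/2 = 10899/2 ≈ 5449.5)
p + G(S(3)) = 10899/2 + (3*3)**2 = 10899/2 + 9**2 = 10899/2 + 81 = 11061/2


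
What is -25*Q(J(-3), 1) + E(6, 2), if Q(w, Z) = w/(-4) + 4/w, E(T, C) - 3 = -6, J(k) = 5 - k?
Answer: 69/2 ≈ 34.500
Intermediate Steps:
E(T, C) = -3 (E(T, C) = 3 - 6 = -3)
Q(w, Z) = 4/w - w/4 (Q(w, Z) = w*(-1/4) + 4/w = -w/4 + 4/w = 4/w - w/4)
-25*Q(J(-3), 1) + E(6, 2) = -25*(4/(5 - 1*(-3)) - (5 - 1*(-3))/4) - 3 = -25*(4/(5 + 3) - (5 + 3)/4) - 3 = -25*(4/8 - 1/4*8) - 3 = -25*(4*(1/8) - 2) - 3 = -25*(1/2 - 2) - 3 = -25*(-3/2) - 3 = 75/2 - 3 = 69/2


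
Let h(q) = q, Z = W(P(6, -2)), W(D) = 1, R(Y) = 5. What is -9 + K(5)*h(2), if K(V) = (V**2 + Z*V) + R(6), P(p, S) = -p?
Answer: 61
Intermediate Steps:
Z = 1
K(V) = 5 + V + V**2 (K(V) = (V**2 + 1*V) + 5 = (V**2 + V) + 5 = (V + V**2) + 5 = 5 + V + V**2)
-9 + K(5)*h(2) = -9 + (5 + 5 + 5**2)*2 = -9 + (5 + 5 + 25)*2 = -9 + 35*2 = -9 + 70 = 61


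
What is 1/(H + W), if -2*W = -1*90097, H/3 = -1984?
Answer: 2/78193 ≈ 2.5578e-5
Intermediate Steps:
H = -5952 (H = 3*(-1984) = -5952)
W = 90097/2 (W = -(-1)*90097/2 = -1/2*(-90097) = 90097/2 ≈ 45049.)
1/(H + W) = 1/(-5952 + 90097/2) = 1/(78193/2) = 2/78193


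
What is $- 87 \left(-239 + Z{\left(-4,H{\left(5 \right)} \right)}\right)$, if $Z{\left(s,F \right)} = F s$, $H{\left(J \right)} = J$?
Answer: $22533$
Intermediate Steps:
$- 87 \left(-239 + Z{\left(-4,H{\left(5 \right)} \right)}\right) = - 87 \left(-239 + 5 \left(-4\right)\right) = - 87 \left(-239 - 20\right) = \left(-87\right) \left(-259\right) = 22533$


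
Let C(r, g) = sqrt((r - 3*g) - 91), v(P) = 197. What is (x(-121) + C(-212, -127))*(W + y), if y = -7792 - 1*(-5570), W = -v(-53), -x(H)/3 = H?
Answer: -878097 - 2419*sqrt(78) ≈ -8.9946e+5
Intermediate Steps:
x(H) = -3*H
C(r, g) = sqrt(-91 + r - 3*g)
W = -197 (W = -1*197 = -197)
y = -2222 (y = -7792 + 5570 = -2222)
(x(-121) + C(-212, -127))*(W + y) = (-3*(-121) + sqrt(-91 - 212 - 3*(-127)))*(-197 - 2222) = (363 + sqrt(-91 - 212 + 381))*(-2419) = (363 + sqrt(78))*(-2419) = -878097 - 2419*sqrt(78)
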